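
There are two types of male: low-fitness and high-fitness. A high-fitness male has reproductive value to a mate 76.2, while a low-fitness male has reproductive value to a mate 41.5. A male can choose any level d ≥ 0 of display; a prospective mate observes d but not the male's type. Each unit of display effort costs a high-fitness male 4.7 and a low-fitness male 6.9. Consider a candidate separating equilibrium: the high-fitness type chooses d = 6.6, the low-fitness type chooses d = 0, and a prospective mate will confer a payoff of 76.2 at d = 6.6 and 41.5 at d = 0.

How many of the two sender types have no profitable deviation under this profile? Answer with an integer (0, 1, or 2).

Low-fitness type: stay at 0 → 41.5; mimic → 76.2 − 6.9 × 6.6 = 30.66. IC holds (41.5 ≥ 30.66).
High-fitness type: signal → 76.2 − 4.7 × 6.6 = 45.18; deviate to 0 → 41.5. IC holds (45.18 ≥ 41.5).
2 of 2 constraints hold, so this is a separating equilibrium.

2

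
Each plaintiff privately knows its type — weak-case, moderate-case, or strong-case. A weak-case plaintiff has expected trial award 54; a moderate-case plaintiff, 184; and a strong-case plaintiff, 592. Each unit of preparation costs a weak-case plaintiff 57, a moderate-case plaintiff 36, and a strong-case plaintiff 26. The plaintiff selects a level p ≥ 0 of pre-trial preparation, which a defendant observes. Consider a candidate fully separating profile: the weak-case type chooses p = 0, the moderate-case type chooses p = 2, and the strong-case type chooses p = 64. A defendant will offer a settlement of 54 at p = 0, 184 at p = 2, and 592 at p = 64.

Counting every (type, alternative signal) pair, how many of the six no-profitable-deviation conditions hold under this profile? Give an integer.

3

Strong-case (own payoff 592 − 26×64 = -1072): to p=0 gives 54 → profitable ✗; to p=2 gives 184 − 26×2 = 132 → profitable ✗.
Moderate-case (own payoff 184 − 36×2 = 112): to p=0 gives 54 → no gain ✓; to p=64 gives 592 − 36×64 = -1712 → no gain ✓.
Weak-case (own payoff 54): to p=2 gives 184 − 57×2 = 70 → profitable ✗; to p=64 gives 592 − 57×64 = -3056 → no gain ✓.
3 of the 6 constraints hold; not an equilibrium.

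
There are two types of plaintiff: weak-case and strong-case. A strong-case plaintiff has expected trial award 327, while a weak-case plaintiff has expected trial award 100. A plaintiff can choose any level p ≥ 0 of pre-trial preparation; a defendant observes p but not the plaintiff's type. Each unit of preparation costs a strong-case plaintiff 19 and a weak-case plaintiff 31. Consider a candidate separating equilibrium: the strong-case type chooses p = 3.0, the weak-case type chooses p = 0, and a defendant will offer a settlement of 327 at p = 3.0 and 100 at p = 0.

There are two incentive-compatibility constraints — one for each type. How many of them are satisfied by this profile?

1

Strong-case type: signal → 327 − 19 × 3.0 = 270; deviate to 0 → 100. IC holds (270 ≥ 100).
Weak-case type: stay at 0 → 100; mimic → 327 − 31 × 3.0 = 234. IC fails (100 < 234).
1 of 2 constraints hold, so this profile is not an equilibrium.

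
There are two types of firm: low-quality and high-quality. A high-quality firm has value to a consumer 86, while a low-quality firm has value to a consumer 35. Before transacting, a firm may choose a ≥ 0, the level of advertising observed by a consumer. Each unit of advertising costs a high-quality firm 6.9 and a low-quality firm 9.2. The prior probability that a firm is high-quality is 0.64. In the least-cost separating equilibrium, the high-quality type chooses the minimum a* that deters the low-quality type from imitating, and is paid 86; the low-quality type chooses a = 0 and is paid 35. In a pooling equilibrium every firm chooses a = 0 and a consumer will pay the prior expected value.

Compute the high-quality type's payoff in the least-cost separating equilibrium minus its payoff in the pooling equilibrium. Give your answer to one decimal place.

Least-cost separating signal: a* solves 35 = 86 − 9.2·a*, so a* = (86 − 35)/9.2 ≈ 5.5435.
High-quality type's separating payoff: 86 − 6.9 × a* = 86 − 6.9 × (86 − 35)/9.2 = 86 − 351.9/9.2 = 47.75.
Pooling payoff: 0.64 × 86 + 0.36 × 35 = 67.64.
Difference: 47.75 − 67.64 = -19.89, i.e. -19.9 to one decimal place.
The high-quality type would prefer the pooling outcome.

-19.9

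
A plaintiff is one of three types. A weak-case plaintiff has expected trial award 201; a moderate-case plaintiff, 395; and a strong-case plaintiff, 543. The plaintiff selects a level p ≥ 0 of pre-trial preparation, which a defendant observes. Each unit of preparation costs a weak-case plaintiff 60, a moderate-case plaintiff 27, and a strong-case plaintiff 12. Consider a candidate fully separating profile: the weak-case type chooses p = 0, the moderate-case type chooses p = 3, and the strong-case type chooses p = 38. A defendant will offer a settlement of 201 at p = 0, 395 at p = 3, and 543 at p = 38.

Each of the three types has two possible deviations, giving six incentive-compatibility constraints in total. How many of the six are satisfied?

3

Strong-case (own payoff 543 − 12×38 = 87): to p=0 gives 201 → profitable ✗; to p=3 gives 395 − 12×3 = 359 → profitable ✗.
Moderate-case (own payoff 395 − 27×3 = 314): to p=0 gives 201 → no gain ✓; to p=38 gives 543 − 27×38 = -483 → no gain ✓.
Weak-case (own payoff 201): to p=3 gives 395 − 60×3 = 215 → profitable ✗; to p=38 gives 543 − 60×38 = -1737 → no gain ✓.
3 of the 6 constraints hold; not an equilibrium.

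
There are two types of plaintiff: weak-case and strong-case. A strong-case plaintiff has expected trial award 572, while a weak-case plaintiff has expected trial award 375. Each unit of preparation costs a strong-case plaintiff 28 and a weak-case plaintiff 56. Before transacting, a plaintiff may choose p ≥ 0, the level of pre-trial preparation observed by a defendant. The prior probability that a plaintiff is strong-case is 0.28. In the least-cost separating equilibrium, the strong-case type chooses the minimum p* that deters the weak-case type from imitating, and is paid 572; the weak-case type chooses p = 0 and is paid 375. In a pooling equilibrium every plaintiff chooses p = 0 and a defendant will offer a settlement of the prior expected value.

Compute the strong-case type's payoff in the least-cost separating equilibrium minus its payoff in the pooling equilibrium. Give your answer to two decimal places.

43.34

Least-cost separating signal: p* solves 375 = 572 − 56·p*, so p* = (572 − 375)/56 ≈ 3.5179.
Strong-case type's separating payoff: 572 − 28 × p* = 572 − 28 × (572 − 375)/56 = 572 − 5516/56 = 473.5.
Pooling payoff: 0.28 × 572 + 0.72 × 375 = 430.16.
Difference: 473.5 − 430.16 = 43.34.
The strong-case type prefers to separate.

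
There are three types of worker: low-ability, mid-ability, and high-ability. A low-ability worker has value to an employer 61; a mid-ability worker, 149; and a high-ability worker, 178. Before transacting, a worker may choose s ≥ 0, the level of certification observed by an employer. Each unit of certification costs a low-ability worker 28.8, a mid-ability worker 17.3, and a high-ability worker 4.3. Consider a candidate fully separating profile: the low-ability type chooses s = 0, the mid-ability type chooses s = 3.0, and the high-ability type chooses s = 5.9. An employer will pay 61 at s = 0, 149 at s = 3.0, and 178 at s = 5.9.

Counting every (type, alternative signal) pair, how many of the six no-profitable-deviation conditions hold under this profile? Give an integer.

Low-ability (own payoff 61): to s=3.0 gives 149 − 28.8×3.0 = 62.6 → profitable ✗; to s=5.9 gives 178 − 28.8×5.9 = 8.08 → no gain ✓.
High-ability (own payoff 178 − 4.3×5.9 = 152.63): to s=0 gives 61 → no gain ✓; to s=3.0 gives 149 − 4.3×3.0 = 136.1 → no gain ✓.
Mid-ability (own payoff 149 − 17.3×3.0 = 97.1): to s=0 gives 61 → no gain ✓; to s=5.9 gives 178 − 17.3×5.9 = 75.93 → no gain ✓.
5 of the 6 constraints hold; not an equilibrium.

5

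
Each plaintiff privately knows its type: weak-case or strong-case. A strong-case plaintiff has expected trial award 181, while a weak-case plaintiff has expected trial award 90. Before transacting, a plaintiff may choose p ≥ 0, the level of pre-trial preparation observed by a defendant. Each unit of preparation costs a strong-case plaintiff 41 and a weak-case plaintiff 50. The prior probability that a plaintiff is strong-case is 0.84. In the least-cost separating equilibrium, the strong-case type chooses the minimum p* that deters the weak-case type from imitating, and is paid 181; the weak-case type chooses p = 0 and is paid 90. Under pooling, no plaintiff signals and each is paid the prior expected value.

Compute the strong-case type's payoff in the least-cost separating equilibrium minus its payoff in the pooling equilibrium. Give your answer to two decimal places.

Least-cost separating signal: p* solves 90 = 181 − 50·p*, so p* = (181 − 90)/50 = 1.82.
Strong-case type's separating payoff: 181 − 41 × p* = 181 − 41 × (181 − 90)/50 = 181 − 3731/50 = 106.38.
Pooling payoff: 0.84 × 181 + 0.16 × 90 = 166.44.
Difference: 106.38 − 166.44 = -60.06.
The strong-case type would prefer the pooling outcome.

-60.06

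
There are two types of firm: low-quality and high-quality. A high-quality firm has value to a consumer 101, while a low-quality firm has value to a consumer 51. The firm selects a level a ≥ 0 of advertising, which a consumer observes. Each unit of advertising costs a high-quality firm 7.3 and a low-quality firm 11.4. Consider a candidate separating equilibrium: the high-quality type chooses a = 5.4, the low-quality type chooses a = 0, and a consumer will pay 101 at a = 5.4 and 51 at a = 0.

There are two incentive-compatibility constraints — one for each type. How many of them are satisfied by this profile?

2

Low-quality type: stay at 0 → 51; mimic → 101 − 11.4 × 5.4 = 39.44. IC holds (51 ≥ 39.44).
High-quality type: signal → 101 − 7.3 × 5.4 = 61.58; deviate to 0 → 51. IC holds (61.58 ≥ 51).
2 of 2 constraints hold, so this is a separating equilibrium.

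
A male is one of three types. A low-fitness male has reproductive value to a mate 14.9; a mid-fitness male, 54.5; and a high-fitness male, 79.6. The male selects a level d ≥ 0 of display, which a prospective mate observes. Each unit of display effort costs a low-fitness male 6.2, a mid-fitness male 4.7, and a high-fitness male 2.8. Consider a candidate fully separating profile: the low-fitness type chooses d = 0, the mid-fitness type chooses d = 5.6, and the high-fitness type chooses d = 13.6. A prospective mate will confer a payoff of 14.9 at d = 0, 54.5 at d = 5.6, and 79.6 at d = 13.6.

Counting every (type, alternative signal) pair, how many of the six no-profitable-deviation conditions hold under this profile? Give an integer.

5

High-fitness (own payoff 79.6 − 2.8×13.6 = 41.52): to d=0 gives 14.9 → no gain ✓; to d=5.6 gives 54.5 − 2.8×5.6 = 38.82 → no gain ✓.
Low-fitness (own payoff 14.9): to d=5.6 gives 54.5 − 6.2×5.6 = 19.78 → profitable ✗; to d=13.6 gives 79.6 − 6.2×13.6 = -4.72 → no gain ✓.
Mid-fitness (own payoff 54.5 − 4.7×5.6 = 28.18): to d=0 gives 14.9 → no gain ✓; to d=13.6 gives 79.6 − 4.7×13.6 = 15.68 → no gain ✓.
5 of the 6 constraints hold; not an equilibrium.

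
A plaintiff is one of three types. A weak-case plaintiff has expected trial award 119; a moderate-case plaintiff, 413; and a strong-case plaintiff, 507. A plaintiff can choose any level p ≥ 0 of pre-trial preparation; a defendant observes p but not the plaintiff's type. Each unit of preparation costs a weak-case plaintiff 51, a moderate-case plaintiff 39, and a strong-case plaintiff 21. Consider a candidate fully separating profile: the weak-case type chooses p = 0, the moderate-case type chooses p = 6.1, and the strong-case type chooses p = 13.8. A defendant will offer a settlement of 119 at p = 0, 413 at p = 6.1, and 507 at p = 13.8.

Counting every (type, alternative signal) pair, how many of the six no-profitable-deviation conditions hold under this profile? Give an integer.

5

Strong-case (own payoff 507 − 21×13.8 = 217.2): to p=0 gives 119 → no gain ✓; to p=6.1 gives 413 − 21×6.1 = 284.9 → profitable ✗.
Weak-case (own payoff 119): to p=6.1 gives 413 − 51×6.1 = 101.9 → no gain ✓; to p=13.8 gives 507 − 51×13.8 = -196.8 → no gain ✓.
Moderate-case (own payoff 413 − 39×6.1 = 175.1): to p=0 gives 119 → no gain ✓; to p=13.8 gives 507 − 39×13.8 = -31.2 → no gain ✓.
5 of the 6 constraints hold; not an equilibrium.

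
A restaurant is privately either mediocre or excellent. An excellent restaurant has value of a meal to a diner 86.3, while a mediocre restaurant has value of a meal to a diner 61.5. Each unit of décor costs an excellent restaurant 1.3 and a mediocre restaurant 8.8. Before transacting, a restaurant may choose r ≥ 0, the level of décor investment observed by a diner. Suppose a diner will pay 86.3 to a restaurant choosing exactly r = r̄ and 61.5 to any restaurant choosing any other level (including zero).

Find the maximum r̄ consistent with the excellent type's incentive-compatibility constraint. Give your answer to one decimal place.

Choosing r̄ yields the excellent type 86.3 − 1.3·r̄; choosing zero yields 61.5.
The excellent type is indifferent at 86.3 − 1.3·r̄ = 61.5, i.e. r̄ = (86.3 − 61.5) / 1.3 ≈ 19.1.
For any r̄ above 19.1 the excellent type would rather pool at zero, so separation collapses.

19.1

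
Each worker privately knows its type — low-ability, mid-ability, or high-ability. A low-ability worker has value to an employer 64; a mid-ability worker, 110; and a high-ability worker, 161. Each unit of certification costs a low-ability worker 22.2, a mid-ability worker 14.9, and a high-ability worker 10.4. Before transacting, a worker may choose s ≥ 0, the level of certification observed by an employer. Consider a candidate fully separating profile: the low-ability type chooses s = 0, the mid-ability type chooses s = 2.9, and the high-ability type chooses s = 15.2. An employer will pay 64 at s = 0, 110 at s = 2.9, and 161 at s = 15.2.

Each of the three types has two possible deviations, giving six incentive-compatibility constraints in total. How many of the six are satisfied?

Low-ability (own payoff 64): to s=2.9 gives 110 − 22.2×2.9 = 45.62 → no gain ✓; to s=15.2 gives 161 − 22.2×15.2 = -176.44 → no gain ✓.
High-ability (own payoff 161 − 10.4×15.2 = 2.92): to s=0 gives 64 → profitable ✗; to s=2.9 gives 110 − 10.4×2.9 = 79.84 → profitable ✗.
Mid-ability (own payoff 110 − 14.9×2.9 = 66.79): to s=0 gives 64 → no gain ✓; to s=15.2 gives 161 − 14.9×15.2 = -65.48 → no gain ✓.
4 of the 6 constraints hold; not an equilibrium.

4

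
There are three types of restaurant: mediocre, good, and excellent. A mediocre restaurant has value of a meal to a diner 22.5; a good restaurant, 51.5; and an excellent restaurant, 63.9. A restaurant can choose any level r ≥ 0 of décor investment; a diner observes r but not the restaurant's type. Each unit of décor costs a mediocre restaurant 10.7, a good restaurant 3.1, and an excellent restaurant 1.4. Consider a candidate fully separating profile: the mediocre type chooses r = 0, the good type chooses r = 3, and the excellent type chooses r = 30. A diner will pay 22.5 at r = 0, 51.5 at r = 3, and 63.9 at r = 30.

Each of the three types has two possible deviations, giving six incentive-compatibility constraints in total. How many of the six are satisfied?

4

Mediocre (own payoff 22.5): to r=3 gives 51.5 − 10.7×3 = 19.4 → no gain ✓; to r=30 gives 63.9 − 10.7×30 = -257.1 → no gain ✓.
Good (own payoff 51.5 − 3.1×3 = 42.2): to r=0 gives 22.5 → no gain ✓; to r=30 gives 63.9 − 3.1×30 = -29.1 → no gain ✓.
Excellent (own payoff 63.9 − 1.4×30 = 21.9): to r=0 gives 22.5 → profitable ✗; to r=3 gives 51.5 − 1.4×3 = 47.3 → profitable ✗.
4 of the 6 constraints hold; not an equilibrium.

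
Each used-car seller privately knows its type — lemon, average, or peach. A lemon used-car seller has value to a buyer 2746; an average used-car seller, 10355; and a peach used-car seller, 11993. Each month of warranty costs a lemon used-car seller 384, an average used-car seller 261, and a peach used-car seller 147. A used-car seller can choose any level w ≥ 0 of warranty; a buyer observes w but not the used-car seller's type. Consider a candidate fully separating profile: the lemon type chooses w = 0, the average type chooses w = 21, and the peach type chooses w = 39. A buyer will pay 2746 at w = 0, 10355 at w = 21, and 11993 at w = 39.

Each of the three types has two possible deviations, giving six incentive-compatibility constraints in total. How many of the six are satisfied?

5

Lemon (own payoff 2746): to w=21 gives 10355 − 384×21 = 2291 → no gain ✓; to w=39 gives 11993 − 384×39 = -2983 → no gain ✓.
Average (own payoff 10355 − 261×21 = 4874): to w=0 gives 2746 → no gain ✓; to w=39 gives 11993 − 261×39 = 1814 → no gain ✓.
Peach (own payoff 11993 − 147×39 = 6260): to w=0 gives 2746 → no gain ✓; to w=21 gives 10355 − 147×21 = 7268 → profitable ✗.
5 of the 6 constraints hold; not an equilibrium.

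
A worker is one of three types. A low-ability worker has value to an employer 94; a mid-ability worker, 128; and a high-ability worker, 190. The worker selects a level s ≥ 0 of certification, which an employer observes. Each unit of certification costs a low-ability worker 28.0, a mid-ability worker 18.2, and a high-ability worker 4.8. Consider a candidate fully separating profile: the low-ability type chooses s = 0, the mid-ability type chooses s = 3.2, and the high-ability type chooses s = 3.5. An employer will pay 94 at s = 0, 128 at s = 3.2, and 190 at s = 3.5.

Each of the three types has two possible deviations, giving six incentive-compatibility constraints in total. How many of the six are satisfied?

4

High-ability (own payoff 190 − 4.8×3.5 = 173.2): to s=0 gives 94 → no gain ✓; to s=3.2 gives 128 − 4.8×3.2 = 112.64 → no gain ✓.
Low-ability (own payoff 94): to s=3.2 gives 128 − 28.0×3.2 = 38.4 → no gain ✓; to s=3.5 gives 190 − 28.0×3.5 = 92 → no gain ✓.
Mid-ability (own payoff 128 − 18.2×3.2 = 69.76): to s=0 gives 94 → profitable ✗; to s=3.5 gives 190 − 18.2×3.5 = 126.3 → profitable ✗.
4 of the 6 constraints hold; not an equilibrium.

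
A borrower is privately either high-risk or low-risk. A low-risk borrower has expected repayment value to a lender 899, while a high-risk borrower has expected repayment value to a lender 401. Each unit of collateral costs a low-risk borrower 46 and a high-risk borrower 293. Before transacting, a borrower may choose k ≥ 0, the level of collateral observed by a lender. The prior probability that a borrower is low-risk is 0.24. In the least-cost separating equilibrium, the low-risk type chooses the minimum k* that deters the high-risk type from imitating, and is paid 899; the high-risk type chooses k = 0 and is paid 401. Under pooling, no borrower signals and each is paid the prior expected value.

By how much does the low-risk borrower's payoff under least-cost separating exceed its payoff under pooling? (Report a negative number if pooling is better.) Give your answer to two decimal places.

300.30

Least-cost separating signal: k* solves 401 = 899 − 293·k*, so k* = (899 − 401)/293 ≈ 1.6997.
Low-risk type's separating payoff: 899 − 46 × k* = 899 − 46 × (899 − 401)/293 = 899 − 22908/293 ≈ 820.8157.
Pooling payoff: 0.24 × 899 + 0.76 × 401 = 520.52.
Difference: 820.8157 − 520.52 = 300.2957, i.e. 300.30 to two decimal places.
The low-risk type prefers to separate.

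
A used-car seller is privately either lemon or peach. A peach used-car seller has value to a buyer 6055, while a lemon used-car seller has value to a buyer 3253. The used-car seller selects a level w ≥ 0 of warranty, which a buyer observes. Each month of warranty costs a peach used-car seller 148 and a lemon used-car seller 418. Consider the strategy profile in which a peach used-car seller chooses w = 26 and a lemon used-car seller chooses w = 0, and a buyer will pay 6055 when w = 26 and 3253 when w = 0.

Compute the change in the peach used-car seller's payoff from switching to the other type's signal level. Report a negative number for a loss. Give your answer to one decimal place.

Playing w = 26 the peach used-car seller receives 6055 − 148 × 26 = 2207.
Deviating to w = 0 yields 3253 instead.
Gain from deviating: 3253 − 2207 = 1046.0.
The gain is positive, so the peach type's incentive-compatibility constraint is violated — this profile is not a separating equilibrium.

1046.0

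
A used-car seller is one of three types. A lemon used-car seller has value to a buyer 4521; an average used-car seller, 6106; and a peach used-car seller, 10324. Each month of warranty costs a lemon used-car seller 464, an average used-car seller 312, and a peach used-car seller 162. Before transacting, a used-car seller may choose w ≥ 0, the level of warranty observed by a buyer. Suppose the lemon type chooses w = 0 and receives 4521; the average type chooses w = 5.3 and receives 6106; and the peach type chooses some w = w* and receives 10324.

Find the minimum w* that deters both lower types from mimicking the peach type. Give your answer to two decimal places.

18.82

Average type (on-path payoff 6106 − 312×5.3 = 4452.4) won't mimic when 4452.4 ≥ 10324 − 312·w*, i.e. w* ≥ 18.82.
Lemon type (on-path payoff 4521) won't mimic when 4521 ≥ 10324 − 464·w*, i.e. w* ≥ 12.51.
Both must hold, so w* = max(12.51, 18.82) = 18.82. The average type's constraint binds.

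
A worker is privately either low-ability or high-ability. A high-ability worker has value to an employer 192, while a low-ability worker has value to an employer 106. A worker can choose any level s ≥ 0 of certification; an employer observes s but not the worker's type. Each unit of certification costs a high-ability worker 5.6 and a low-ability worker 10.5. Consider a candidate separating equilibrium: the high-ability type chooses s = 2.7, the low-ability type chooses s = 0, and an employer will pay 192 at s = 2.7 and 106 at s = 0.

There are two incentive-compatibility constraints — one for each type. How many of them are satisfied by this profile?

1

High-ability type: signal → 192 − 5.6 × 2.7 = 176.88; deviate to 0 → 106. IC holds (176.88 ≥ 106).
Low-ability type: stay at 0 → 106; mimic → 192 − 10.5 × 2.7 = 163.65. IC fails (106 < 163.65).
1 of 2 constraints hold, so this profile is not an equilibrium.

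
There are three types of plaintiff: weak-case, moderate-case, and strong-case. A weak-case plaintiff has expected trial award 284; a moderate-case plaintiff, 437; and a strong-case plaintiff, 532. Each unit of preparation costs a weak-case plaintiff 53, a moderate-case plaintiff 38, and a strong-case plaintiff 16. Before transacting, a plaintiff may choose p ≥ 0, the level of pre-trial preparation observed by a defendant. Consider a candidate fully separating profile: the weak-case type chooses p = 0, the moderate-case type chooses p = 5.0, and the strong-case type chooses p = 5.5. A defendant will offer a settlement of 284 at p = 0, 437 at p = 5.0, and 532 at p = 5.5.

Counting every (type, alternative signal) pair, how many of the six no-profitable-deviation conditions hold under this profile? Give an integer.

4

Strong-case (own payoff 532 − 16×5.5 = 444): to p=0 gives 284 → no gain ✓; to p=5.0 gives 437 − 16×5.0 = 357 → no gain ✓.
Weak-case (own payoff 284): to p=5.0 gives 437 − 53×5.0 = 172 → no gain ✓; to p=5.5 gives 532 − 53×5.5 = 240.5 → no gain ✓.
Moderate-case (own payoff 437 − 38×5.0 = 247): to p=0 gives 284 → profitable ✗; to p=5.5 gives 532 − 38×5.5 = 323 → profitable ✗.
4 of the 6 constraints hold; not an equilibrium.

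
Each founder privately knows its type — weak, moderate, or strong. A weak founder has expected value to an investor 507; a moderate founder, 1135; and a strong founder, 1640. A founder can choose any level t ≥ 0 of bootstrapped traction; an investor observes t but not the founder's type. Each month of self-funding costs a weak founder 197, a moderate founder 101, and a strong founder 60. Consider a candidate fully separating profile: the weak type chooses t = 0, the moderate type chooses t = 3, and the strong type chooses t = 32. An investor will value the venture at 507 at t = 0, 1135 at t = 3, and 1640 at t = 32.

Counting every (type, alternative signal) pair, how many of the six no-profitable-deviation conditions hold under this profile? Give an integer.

3

Weak (own payoff 507): to t=3 gives 1135 − 197×3 = 544 → profitable ✗; to t=32 gives 1640 − 197×32 = -4664 → no gain ✓.
Strong (own payoff 1640 − 60×32 = -280): to t=0 gives 507 → profitable ✗; to t=3 gives 1135 − 60×3 = 955 → profitable ✗.
Moderate (own payoff 1135 − 101×3 = 832): to t=0 gives 507 → no gain ✓; to t=32 gives 1640 − 101×32 = -1592 → no gain ✓.
3 of the 6 constraints hold; not an equilibrium.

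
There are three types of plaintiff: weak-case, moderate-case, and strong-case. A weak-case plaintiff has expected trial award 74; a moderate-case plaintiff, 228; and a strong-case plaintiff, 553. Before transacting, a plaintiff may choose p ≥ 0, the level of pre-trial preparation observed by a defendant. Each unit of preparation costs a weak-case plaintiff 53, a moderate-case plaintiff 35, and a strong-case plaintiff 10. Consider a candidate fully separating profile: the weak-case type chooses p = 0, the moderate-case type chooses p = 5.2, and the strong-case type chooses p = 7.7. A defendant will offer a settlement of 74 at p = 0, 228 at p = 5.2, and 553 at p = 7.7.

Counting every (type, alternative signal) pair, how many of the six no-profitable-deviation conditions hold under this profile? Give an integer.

Strong-case (own payoff 553 − 10×7.7 = 476): to p=0 gives 74 → no gain ✓; to p=5.2 gives 228 − 10×5.2 = 176 → no gain ✓.
Moderate-case (own payoff 228 − 35×5.2 = 46): to p=0 gives 74 → profitable ✗; to p=7.7 gives 553 − 35×7.7 = 283.5 → profitable ✗.
Weak-case (own payoff 74): to p=5.2 gives 228 − 53×5.2 = -47.6 → no gain ✓; to p=7.7 gives 553 − 53×7.7 = 144.9 → profitable ✗.
3 of the 6 constraints hold; not an equilibrium.

3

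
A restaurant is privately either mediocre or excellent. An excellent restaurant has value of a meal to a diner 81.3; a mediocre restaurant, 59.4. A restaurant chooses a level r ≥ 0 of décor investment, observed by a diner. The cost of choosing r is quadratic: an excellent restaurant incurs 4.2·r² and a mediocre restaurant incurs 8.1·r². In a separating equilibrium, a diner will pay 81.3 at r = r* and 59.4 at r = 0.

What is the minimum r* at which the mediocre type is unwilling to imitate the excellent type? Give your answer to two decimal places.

The mediocre type at r = 0 receives 59.4; imitating at r* yields 81.3 − 8.1·r*².
Indifference: 59.4 = 81.3 − 8.1·r*², so r*² = (81.3 − 59.4) / 8.1 ≈ 2.7037.
r* = √2.7037 ≈ 1.64.

1.64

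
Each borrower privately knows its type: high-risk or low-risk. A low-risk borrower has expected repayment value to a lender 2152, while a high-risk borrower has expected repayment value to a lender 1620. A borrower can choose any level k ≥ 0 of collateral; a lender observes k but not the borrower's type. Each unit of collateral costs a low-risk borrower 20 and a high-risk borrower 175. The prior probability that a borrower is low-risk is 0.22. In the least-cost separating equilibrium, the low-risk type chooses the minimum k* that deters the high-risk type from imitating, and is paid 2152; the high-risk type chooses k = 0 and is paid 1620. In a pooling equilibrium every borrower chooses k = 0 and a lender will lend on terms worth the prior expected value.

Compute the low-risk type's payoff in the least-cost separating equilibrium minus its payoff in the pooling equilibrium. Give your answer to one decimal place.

Least-cost separating signal: k* solves 1620 = 2152 − 175·k*, so k* = (2152 − 1620)/175 = 3.04.
Low-risk type's separating payoff: 2152 − 20 × k* = 2152 − 20 × (2152 − 1620)/175 = 2152 − 10640/175 = 2091.2.
Pooling payoff: 0.22 × 2152 + 0.78 × 1620 = 1737.04.
Difference: 2091.2 − 1737.04 = 354.16, i.e. 354.2 to one decimal place.
The low-risk type prefers to separate.

354.2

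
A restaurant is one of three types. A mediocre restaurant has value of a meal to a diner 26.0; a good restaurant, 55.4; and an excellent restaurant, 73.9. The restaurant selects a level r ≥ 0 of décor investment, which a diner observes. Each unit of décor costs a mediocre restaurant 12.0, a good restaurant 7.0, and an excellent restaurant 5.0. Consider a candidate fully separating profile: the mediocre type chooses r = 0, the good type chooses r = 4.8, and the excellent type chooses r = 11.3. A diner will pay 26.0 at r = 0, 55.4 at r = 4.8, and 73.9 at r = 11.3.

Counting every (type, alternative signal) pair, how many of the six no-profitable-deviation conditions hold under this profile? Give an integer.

3

Mediocre (own payoff 26.0): to r=4.8 gives 55.4 − 12.0×4.8 = -2.2 → no gain ✓; to r=11.3 gives 73.9 − 12.0×11.3 = -61.7 → no gain ✓.
Good (own payoff 55.4 − 7.0×4.8 = 21.8): to r=0 gives 26.0 → profitable ✗; to r=11.3 gives 73.9 − 7.0×11.3 = -5.2 → no gain ✓.
Excellent (own payoff 73.9 − 5.0×11.3 = 17.4): to r=0 gives 26.0 → profitable ✗; to r=4.8 gives 55.4 − 5.0×4.8 = 31.4 → profitable ✗.
3 of the 6 constraints hold; not an equilibrium.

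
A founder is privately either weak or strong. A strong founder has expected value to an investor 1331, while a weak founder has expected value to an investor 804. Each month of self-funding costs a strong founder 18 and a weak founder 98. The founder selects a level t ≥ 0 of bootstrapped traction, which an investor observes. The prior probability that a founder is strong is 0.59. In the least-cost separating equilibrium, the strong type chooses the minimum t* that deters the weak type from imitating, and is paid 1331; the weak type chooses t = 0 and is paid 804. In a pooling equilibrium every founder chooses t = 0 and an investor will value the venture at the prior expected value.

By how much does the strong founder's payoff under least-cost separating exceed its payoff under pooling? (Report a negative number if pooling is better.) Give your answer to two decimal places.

119.27

Least-cost separating signal: t* solves 804 = 1331 − 98·t*, so t* = (1331 − 804)/98 ≈ 5.3776.
Strong type's separating payoff: 1331 − 18 × t* = 1331 − 18 × (1331 − 804)/98 = 1331 − 9486/98 ≈ 1234.2041.
Pooling payoff: 0.59 × 1331 + 0.41 × 804 = 1114.93.
Difference: 1234.2041 − 1114.93 = 119.2741, i.e. 119.27 to two decimal places.
The strong type prefers to separate.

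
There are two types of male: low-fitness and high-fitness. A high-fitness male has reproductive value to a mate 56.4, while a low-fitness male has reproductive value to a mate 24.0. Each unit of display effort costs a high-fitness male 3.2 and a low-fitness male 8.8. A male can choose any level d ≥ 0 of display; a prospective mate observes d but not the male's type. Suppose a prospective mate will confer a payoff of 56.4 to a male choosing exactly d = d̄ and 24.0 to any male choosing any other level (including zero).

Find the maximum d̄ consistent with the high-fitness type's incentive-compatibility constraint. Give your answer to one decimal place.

10.1

Choosing d̄ yields the high-fitness type 56.4 − 3.2·d̄; choosing zero yields 24.0.
The high-fitness type is indifferent at 56.4 − 3.2·d̄ = 24.0, i.e. d̄ = (56.4 − 24.0) / 3.2 ≈ 10.1.
For any d̄ above 10.1 the high-fitness type would rather pool at zero, so separation collapses.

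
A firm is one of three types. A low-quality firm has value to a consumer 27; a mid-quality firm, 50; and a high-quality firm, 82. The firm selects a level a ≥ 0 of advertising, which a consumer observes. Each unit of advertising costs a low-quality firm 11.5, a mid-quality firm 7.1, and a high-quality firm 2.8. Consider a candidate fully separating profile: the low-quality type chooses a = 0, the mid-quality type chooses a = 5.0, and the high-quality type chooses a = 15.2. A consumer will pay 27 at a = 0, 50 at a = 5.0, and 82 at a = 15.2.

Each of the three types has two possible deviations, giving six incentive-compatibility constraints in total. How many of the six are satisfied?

High-quality (own payoff 82 − 2.8×15.2 = 39.44): to a=0 gives 27 → no gain ✓; to a=5.0 gives 50 − 2.8×5.0 = 36 → no gain ✓.
Low-quality (own payoff 27): to a=5.0 gives 50 − 11.5×5.0 = -7.5 → no gain ✓; to a=15.2 gives 82 − 11.5×15.2 = -92.8 → no gain ✓.
Mid-quality (own payoff 50 − 7.1×5.0 = 14.5): to a=0 gives 27 → profitable ✗; to a=15.2 gives 82 − 7.1×15.2 = -25.92 → no gain ✓.
5 of the 6 constraints hold; not an equilibrium.

5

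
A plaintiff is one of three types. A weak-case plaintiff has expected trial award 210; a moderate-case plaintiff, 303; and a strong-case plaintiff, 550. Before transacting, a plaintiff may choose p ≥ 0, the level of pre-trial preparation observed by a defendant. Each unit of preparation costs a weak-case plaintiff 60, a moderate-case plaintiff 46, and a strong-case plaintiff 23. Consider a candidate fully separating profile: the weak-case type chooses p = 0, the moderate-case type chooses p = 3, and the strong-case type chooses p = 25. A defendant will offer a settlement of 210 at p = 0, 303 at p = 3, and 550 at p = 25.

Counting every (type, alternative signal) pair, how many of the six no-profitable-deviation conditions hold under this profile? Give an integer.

3

Weak-case (own payoff 210): to p=3 gives 303 − 60×3 = 123 → no gain ✓; to p=25 gives 550 − 60×25 = -950 → no gain ✓.
Strong-case (own payoff 550 − 23×25 = -25): to p=0 gives 210 → profitable ✗; to p=3 gives 303 − 23×3 = 234 → profitable ✗.
Moderate-case (own payoff 303 − 46×3 = 165): to p=0 gives 210 → profitable ✗; to p=25 gives 550 − 46×25 = -600 → no gain ✓.
3 of the 6 constraints hold; not an equilibrium.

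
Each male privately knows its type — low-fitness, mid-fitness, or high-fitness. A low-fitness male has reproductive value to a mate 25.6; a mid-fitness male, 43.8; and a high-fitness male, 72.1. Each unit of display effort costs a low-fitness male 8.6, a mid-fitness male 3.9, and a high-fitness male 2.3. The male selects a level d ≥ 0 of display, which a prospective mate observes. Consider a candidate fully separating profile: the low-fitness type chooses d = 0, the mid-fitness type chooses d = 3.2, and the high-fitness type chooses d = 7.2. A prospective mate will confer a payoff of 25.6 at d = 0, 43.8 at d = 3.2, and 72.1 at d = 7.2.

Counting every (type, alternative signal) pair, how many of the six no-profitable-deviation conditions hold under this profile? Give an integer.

5

Low-fitness (own payoff 25.6): to d=3.2 gives 43.8 − 8.6×3.2 = 16.28 → no gain ✓; to d=7.2 gives 72.1 − 8.6×7.2 = 10.18 → no gain ✓.
Mid-fitness (own payoff 43.8 − 3.9×3.2 = 31.32): to d=0 gives 25.6 → no gain ✓; to d=7.2 gives 72.1 − 3.9×7.2 = 44.02 → profitable ✗.
High-fitness (own payoff 72.1 − 2.3×7.2 = 55.54): to d=0 gives 25.6 → no gain ✓; to d=3.2 gives 43.8 − 2.3×3.2 = 36.44 → no gain ✓.
5 of the 6 constraints hold; not an equilibrium.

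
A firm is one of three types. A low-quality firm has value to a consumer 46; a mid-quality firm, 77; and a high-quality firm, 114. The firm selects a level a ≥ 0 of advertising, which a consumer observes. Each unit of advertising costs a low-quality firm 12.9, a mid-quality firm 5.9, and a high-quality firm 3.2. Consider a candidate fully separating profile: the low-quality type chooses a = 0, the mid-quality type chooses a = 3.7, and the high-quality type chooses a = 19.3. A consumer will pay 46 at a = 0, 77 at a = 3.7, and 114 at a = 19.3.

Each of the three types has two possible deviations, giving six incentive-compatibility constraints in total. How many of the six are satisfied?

5

High-quality (own payoff 114 − 3.2×19.3 = 52.24): to a=0 gives 46 → no gain ✓; to a=3.7 gives 77 − 3.2×3.7 = 65.16 → profitable ✗.
Mid-quality (own payoff 77 − 5.9×3.7 = 55.17): to a=0 gives 46 → no gain ✓; to a=19.3 gives 114 − 5.9×19.3 = 0.13 → no gain ✓.
Low-quality (own payoff 46): to a=3.7 gives 77 − 12.9×3.7 = 29.27 → no gain ✓; to a=19.3 gives 114 − 12.9×19.3 = -134.97 → no gain ✓.
5 of the 6 constraints hold; not an equilibrium.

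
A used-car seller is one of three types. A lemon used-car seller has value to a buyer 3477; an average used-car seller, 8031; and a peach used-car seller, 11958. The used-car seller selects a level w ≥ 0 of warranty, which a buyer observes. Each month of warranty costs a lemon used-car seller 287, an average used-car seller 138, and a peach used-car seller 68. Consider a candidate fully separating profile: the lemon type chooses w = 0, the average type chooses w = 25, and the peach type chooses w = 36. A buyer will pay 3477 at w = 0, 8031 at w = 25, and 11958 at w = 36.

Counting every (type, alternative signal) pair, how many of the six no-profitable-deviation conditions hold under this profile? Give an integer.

5

Lemon (own payoff 3477): to w=25 gives 8031 − 287×25 = 856 → no gain ✓; to w=36 gives 11958 − 287×36 = 1626 → no gain ✓.
Average (own payoff 8031 − 138×25 = 4581): to w=0 gives 3477 → no gain ✓; to w=36 gives 11958 − 138×36 = 6990 → profitable ✗.
Peach (own payoff 11958 − 68×36 = 9510): to w=0 gives 3477 → no gain ✓; to w=25 gives 8031 − 68×25 = 6331 → no gain ✓.
5 of the 6 constraints hold; not an equilibrium.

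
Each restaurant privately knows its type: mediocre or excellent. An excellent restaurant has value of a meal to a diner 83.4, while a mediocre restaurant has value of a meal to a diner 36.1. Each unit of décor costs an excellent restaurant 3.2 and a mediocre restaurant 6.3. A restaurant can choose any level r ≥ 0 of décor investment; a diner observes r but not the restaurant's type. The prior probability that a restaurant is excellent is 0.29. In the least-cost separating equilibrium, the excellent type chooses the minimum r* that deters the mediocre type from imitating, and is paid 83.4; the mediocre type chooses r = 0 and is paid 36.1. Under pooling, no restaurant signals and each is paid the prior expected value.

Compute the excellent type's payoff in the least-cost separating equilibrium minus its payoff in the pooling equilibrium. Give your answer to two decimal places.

9.56

Least-cost separating signal: r* solves 36.1 = 83.4 − 6.3·r*, so r* = (83.4 − 36.1)/6.3 ≈ 7.5079.
Excellent type's separating payoff: 83.4 − 3.2 × r* = 83.4 − 3.2 × (83.4 − 36.1)/6.3 = 83.4 − 151.36/6.3 ≈ 59.3746.
Pooling payoff: 0.29 × 83.4 + 0.71 × 36.1 = 49.817.
Difference: 59.3746 − 49.817 = 9.5576, i.e. 9.56 to two decimal places.
The excellent type prefers to separate.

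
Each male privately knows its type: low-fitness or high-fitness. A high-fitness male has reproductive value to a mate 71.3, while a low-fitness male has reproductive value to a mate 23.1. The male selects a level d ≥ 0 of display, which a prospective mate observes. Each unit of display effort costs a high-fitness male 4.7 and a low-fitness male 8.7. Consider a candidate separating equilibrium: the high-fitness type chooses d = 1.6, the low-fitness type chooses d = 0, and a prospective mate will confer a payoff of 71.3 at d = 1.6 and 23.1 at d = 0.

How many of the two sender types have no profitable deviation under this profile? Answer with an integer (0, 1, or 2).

1

Low-fitness type: stay at 0 → 23.1; mimic → 71.3 − 8.7 × 1.6 = 57.38. IC fails (23.1 < 57.38).
High-fitness type: signal → 71.3 − 4.7 × 1.6 = 63.78; deviate to 0 → 23.1. IC holds (63.78 ≥ 23.1).
1 of 2 constraints hold, so this profile is not an equilibrium.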